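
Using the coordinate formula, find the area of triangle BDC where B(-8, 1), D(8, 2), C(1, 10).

Shoelace: Area = (1/2)|-8(2-10) + 8(10-1) + 1(1-2)| = (1/2)(135) = 135/2

135/2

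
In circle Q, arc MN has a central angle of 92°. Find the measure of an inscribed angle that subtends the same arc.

An inscribed angle intercepts an arc from a point on the circle, while the central angle intercepts the same arc from the center.
The inscribed angle is always half the central angle: 92° / 2 = 46°.

46°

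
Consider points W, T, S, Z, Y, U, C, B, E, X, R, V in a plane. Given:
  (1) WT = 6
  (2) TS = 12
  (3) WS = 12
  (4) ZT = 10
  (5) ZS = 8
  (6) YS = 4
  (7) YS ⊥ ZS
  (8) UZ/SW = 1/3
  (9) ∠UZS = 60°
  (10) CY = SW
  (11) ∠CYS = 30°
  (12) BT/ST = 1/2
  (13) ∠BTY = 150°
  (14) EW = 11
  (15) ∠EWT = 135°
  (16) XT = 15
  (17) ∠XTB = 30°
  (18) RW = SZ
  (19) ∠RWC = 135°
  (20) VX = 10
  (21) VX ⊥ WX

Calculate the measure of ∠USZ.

From the given relations: UZ = 1/3·SW = 1/3·12 = 4.
Step 1: By the law of cosines on triangle SZU: SU² = 8² + 4² − 2·8·4·cos(60°) = 48, so SU = 4·√3.
Step 2: By the inverse law of cosines on triangle USZ: cos(∠USZ) = ((4·√3)² + 8² − 4²) / (2·4·√3·8) = 96/110.85 = 0.866, so ∠USZ = 30°.

Therefore, the measure of angle ∠USZ = 30°.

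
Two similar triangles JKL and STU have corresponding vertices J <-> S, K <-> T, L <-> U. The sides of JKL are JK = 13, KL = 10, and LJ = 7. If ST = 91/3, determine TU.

k = 91/3/13 = 7/3. TU = 7/3 * 10 = 70/3.

70/3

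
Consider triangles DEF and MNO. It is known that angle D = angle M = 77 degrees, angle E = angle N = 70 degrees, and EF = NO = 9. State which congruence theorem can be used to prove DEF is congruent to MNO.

The given information matches AAS: Two pairs of corresponding angles and a non-included side are equal (Angle-Angle-Side).

AAS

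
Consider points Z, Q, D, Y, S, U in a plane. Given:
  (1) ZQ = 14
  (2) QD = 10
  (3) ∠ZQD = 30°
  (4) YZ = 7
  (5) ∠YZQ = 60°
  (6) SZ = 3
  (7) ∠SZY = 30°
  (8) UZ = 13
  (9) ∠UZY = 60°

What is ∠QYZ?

Step 1: By the law of cosines on triangle YZQ: YQ² = 7² + 14² − 2·7·14·cos(60°) = 147, so YQ = 7·√3.
Step 2: By the inverse law of cosines on triangle QYZ: cos(∠QYZ) = ((7·√3)² + 7² − 14²) / (2·7·√3·7) = 0/169.74 = 0, so ∠QYZ = 90°.

Therefore, the measure of angle ∠QYZ = 90°.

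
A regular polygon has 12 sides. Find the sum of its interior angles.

The sum of interior angles of an n-sided polygon is (n - 2) * 180.
For n = 12: (12 - 2) * 180 = 10 * 180 = 1800 degrees.

1800 degrees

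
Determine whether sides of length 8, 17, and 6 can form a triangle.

Check the triangle inequality: 8 + 6 = 14 ≤ 17.
Since the sum of two sides does not exceed the third, no triangle can be formed.

No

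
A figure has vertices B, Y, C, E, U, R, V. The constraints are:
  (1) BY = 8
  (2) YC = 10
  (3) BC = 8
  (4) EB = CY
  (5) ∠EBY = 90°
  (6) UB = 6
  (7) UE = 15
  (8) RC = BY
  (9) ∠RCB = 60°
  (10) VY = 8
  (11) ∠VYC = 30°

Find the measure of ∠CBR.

From the given relations: RC = BY = 8.
Step 1: By the law of cosines on triangle BCR: BR² = 8² + 8² − 2·8·8·cos(60°) = 64, so BR = 8.
Step 2: By the inverse law of cosines on triangle CBR: cos(∠CBR) = (8² + 8² − 8²) / (2·8·8) = 64/128 = 0.5, so ∠CBR = 60°.

Therefore, the measure of angle ∠CBR = 60°.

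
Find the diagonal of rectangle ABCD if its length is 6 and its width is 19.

Using the Pythagorean theorem:
d² = 6² + 19² = 36 + 361 = 397
d = sqrt(397)

sqrt(397)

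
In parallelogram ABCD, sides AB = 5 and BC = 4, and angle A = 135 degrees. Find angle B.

Opposite sides of a parallelogram are parallel, so consecutive angles form co-interior angles on a transversal.
Co-interior angles sum to 180°, giving angle B = 180 - 135 = 45 degrees.

45 degrees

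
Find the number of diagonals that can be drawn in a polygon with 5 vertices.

The number of diagonals in an n-gon is n(n - 3)/2.
For n = 5: 5(5 - 3)/2 = 5 × 2 / 2 = 5.

5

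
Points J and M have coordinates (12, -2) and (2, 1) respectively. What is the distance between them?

d = sqrt((-10)^2 + (3)^2) = sqrt(109)

sqrt(109)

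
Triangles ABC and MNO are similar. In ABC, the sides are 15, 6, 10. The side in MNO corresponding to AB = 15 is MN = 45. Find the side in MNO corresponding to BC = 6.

Similar triangles have proportional sides. Setting up the proportion:
MN / AB = NO / BC
45 / 15 = NO / 6
NO = 6 * 45 / 15 = 18.

18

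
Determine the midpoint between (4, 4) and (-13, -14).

The midpoint is the point halfway along the segment.
Move half the horizontal distance: 4 + (-13 - 4)/2 = 4 + -17/2 = -9/2
Move half the vertical distance: 4 + (-14 - 4)/2 = 4 + -18/2 = -5
Midpoint = (-9/2, -5)

(-9/2, -5)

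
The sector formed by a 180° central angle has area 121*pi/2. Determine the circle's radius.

r² = 360 × 121*pi/2 / (π × 180) = 121, so r = 11.

11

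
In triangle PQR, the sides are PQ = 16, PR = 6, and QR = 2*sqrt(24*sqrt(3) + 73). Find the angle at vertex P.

When all three sides of a triangle are known, the law of cosines can be rearranged to find any angle.
cos(C) = (a² + b² - c²) / (2ab) gives cos(P) = -sqrt(3)/2.
Taking the inverse cosine: P = 150°.

150°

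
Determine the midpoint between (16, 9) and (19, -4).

The midpoint is the point halfway along the segment.
Move half the horizontal distance: 16 + (19 - 16)/2 = 16 + 3/2 = 35/2
Move half the vertical distance: 9 + (-4 - 9)/2 = 9 + -13/2 = 5/2
Midpoint = (35/2, 5/2)

(35/2, 5/2)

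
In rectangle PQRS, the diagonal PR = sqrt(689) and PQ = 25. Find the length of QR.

Using the Pythagorean theorem: d^2 = a^2 + b^2
b^2 = d^2 - a^2
b^2 = 689 - 625
b^2 = 64
b = sqrt(64) = 8

8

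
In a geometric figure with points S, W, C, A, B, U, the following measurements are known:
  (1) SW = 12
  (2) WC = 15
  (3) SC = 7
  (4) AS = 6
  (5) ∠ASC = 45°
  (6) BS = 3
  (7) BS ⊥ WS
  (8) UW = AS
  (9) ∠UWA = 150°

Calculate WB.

Step 1: By the law of cosines on triangle WSB: WB² = 12² + 3² − 2·12·3·cos(90°) = 153, so WB = 3·√17.

Therefore, the length of WB = 3·√17.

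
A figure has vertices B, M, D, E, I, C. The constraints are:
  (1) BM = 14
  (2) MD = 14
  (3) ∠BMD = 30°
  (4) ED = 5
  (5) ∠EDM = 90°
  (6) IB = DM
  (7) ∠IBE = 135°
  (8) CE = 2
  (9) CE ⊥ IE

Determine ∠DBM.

Step 1: By the law of cosines on triangle BMD: BD² = 14² + 14² − 2·14·14·cos(30°) = 52.52, so BD ≈ 7.25.
Step 2: By the inverse law of cosines on triangle DBM: cos(∠DBM) = (7.25² + 14² − 14²) / (2·7.25·14) = 52.52/202.91 = 0.2588, so ∠DBM = 75°.

Therefore, the measure of angle ∠DBM = 75°.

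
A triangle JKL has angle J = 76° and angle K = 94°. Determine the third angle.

By the triangle angle sum property, the three interior angles of any triangle add up to 180°.
We know angle J = 76° and angle K = 94°, so their sum is 170°.
Therefore angle L = 180° - 170° = 10°.

10 degrees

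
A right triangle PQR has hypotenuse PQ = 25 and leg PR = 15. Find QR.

QR = sqrt(25^2 - 15^2) = sqrt(400) = 20

20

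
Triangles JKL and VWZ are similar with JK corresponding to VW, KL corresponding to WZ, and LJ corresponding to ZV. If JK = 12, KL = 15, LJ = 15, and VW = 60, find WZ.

k = 60/12 = 5. WZ = 5 * 15 = 75.

75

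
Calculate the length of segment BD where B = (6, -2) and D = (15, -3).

d = sqrt((9)^2 + (-1)^2) = sqrt(82)

sqrt(82)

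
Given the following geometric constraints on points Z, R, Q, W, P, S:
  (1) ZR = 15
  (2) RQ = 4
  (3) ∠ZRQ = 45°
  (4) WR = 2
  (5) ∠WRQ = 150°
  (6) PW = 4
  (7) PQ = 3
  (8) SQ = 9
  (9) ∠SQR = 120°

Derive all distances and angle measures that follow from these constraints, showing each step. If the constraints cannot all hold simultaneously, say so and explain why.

The constraints are consistent.

Step 1: From ZR = 15, RQ = 4, and ∠ZRQ = 45°, by the law of cosines:
  ZQ² = ZR² + RQ² - 2·ZR·RQ·cos(45°) = 225 + 16 - 84.85 = 156.1
  ZQ ≈ 12.5

Step 2: From RQ = 4, QS = 9, and ∠RQS = 120°, by the law of cosines:
  RS² = RQ² + QS² - 2·RQ·QS·cos(120°) = 16 + 81 + 36 = 133
  RS = √133

Step 3: From QR = 4, RW = 2, and ∠QRW = 150°, by the law of cosines:
  QW² = QR² + RW² - 2·QR·RW·cos(150°) = 16 + 4 + 13.86 = 33.86
  QW ≈ 5.82

Step 4: From ZQ = 12.5, ZR = 15, QR = 4, by the inverse law of cosines:
  cos(∠QZR) = (ZQ² + ZR² - QR²) / (2·ZQ·ZR)
  ∠QZR = 13.08°

Step 5: From RQ = 4, RS = √133, QS = 9, by the inverse law of cosines:
  cos(∠QRS) = (RQ² + RS² - QS²) / (2·RQ·RS)
  ∠QRS = 42.52°

Step 6: From QP = 3, QW = 5.82, PW = 4, by the inverse law of cosines:
  cos(∠PQW) = (QP² + QW² - PW²) / (2·QP·QW)
  ∠PQW = 39.71°

Step 7: From QR = 4, QW = 5.82, RW = 2, by the inverse law of cosines:
  cos(∠RQW) = (QR² + QW² - RW²) / (2·QR·QW)
  ∠RQW = 9.9°

Step 8: From QR = 4, QZ = 12.5, RZ = 15, by the inverse law of cosines:
  cos(∠RQZ) = (QR² + QZ² - RZ²) / (2·QR·QZ)
  ∠RQZ = 121.92°

Step 9: From WP = 4, WQ = 5.82, PQ = 3, by the inverse law of cosines:
  cos(∠PWQ) = (WP² + WQ² - PQ²) / (2·WP·WQ)
  ∠PWQ = 28.63°

Step 10: From WQ = 5.82, WR = 2, QR = 4, by the inverse law of cosines:
  cos(∠QWR) = (WQ² + WR² - QR²) / (2·WQ·WR)
  ∠QWR = 20.1°

Step 11: From PQ = 3, PW = 4, QW = 5.82, by the inverse law of cosines:
  cos(∠QPW) = (PQ² + PW² - QW²) / (2·PQ·PW)
  ∠QPW = 111.66°

Step 12: From SQ = 9, SR = √133, QR = 4, by the inverse law of cosines:
  cos(∠QSR) = (SQ² + SR² - QR²) / (2·SQ·SR)
  ∠QSR = 17.48°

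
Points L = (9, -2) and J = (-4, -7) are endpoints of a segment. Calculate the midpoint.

The midpoint is the average of the coordinates:
x: (9 + -4)/2 = 5/2
y: (-2 + -7)/2 = -9/2
Midpoint = (5/2, -9/2)

(5/2, -9/2)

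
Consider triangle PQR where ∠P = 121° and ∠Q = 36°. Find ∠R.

Let angle R = x. Then 121 + 36 + x = 180.
x = 180 - 157 = 23 degrees.

23 degrees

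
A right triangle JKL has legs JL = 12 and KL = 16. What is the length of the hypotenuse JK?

In a right triangle, the square of the hypotenuse equals the sum of the squares of the two legs.
The legs are 12 and 16, so the hypotenuse = sqrt(144 + 256) = sqrt(400) = 20.

20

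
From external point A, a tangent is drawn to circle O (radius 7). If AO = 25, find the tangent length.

Let T be the point of tangency. Then OT ⊥ AT (radius ⊥ tangent).
In right triangle OTA: OA² = OT² + AT²
25² = 7² + AT²
AT² = 576, AT = 24

24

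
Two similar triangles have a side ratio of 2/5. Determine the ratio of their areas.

Area ratio = (side ratio)^2 = (2/5)^2 = 4:25.

4:25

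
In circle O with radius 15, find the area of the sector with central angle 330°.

Sector area = π(15²)(11/12) = 825*pi/4

825*pi/4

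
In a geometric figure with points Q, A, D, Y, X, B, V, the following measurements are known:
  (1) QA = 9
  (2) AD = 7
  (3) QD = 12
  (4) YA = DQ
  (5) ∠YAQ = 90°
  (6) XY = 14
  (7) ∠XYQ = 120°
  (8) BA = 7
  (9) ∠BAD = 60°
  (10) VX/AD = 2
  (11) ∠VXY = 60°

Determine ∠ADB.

Step 1: By the law of cosines on triangle DAB: DB² = 7² + 7² − 2·7·7·cos(60°) = 49, so DB = 7.
Step 2: By the inverse law of cosines on triangle ADB: cos(∠ADB) = (7² + 7² − 7²) / (2·7·7) = 49/98 = 0.5, so ∠ADB = 60°.

Therefore, the measure of angle ∠ADB = 60°.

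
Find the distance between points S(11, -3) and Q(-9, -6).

d = sqrt((-9 - 11)^2 + (-6 - -3)^2)
d = sqrt(-20^2 + -3^2)
d = sqrt(400 + 9)
d = sqrt(409)

sqrt(409)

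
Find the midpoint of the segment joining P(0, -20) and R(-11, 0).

The midpoint is the average of the coordinates:
x: (0 + -11)/2 = -11/2
y: (-20 + 0)/2 = -10
Midpoint = (-11/2, -10)

(-11/2, -10)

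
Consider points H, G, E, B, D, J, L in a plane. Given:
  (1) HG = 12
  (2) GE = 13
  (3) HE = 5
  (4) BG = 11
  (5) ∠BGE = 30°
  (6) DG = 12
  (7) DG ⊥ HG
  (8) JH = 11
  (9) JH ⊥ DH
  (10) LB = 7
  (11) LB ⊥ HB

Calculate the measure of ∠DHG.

Step 1: By the law of cosines on triangle HGD: HD² = 12² + 12² − 2·12·12·cos(90°) = 288, so HD = 12·√2.
Step 2: By the inverse law of cosines on triangle DHG: cos(∠DHG) = ((12·√2)² + 12² − 12²) / (2·12·√2·12) = 288/407.29 = 0.7071, so ∠DHG = 45°.

Therefore, the measure of angle ∠DHG = 45°.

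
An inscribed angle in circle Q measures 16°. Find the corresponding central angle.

Central angle = 2 × 16° = 32° (inscribed angle theorem).

32°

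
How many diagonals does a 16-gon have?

Each of the 16 vertices connects to 13 non-adjacent vertices via diagonals.
Total connections = 16 × 13 = 208, but each diagonal is counted twice.
Number of diagonals = 208 / 2 = 104.

104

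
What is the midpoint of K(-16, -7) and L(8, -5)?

M = ((x₁ + x₂)/2, (y₁ + y₂)/2)
= ((-16 + 8)/2, (-7 + -5)/2)
= (-8/2, -12/2) = (-4, -6)

(-4, -6)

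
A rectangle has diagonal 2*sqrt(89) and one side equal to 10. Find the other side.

b = sqrt(d^2 - a^2) = sqrt(356 - 100) = sqrt(256) = 16

16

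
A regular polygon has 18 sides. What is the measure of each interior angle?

Each interior angle of a regular n-gon is (n - 2) * 180 / n.
For n = 18: (18 - 2) * 180 / 18 = 2880/18 = 160 degrees.

160 degrees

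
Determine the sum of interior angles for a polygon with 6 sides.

The sum of interior angles of an n-sided polygon is (n - 2) * 180.
For n = 6: (6 - 2) * 180 = 4 * 180 = 720 degrees.

720 degrees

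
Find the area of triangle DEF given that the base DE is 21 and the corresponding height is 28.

A triangle's area is half the area of a rectangle with the same base and height.
Area = (1/2) * 21 * 28 = 294.

294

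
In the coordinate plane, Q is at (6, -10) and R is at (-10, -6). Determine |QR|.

d = sqrt((-10 - 6)^2 + (-6 - -10)^2)
d = sqrt(-16^2 + 4^2)
d = sqrt(256 + 16)
d = sqrt(272) = 4*sqrt(17)

4*sqrt(17)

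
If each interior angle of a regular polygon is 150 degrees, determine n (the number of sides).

The exterior angle is the supplement of the interior angle: 180 - 150 = 30 degrees.
Since the exterior angles of any convex polygon sum to 360 degrees, the number of sides is 360 / 30 = 12.

12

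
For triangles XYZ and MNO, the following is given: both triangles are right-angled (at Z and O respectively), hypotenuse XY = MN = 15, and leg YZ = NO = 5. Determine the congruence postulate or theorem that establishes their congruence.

The given information provides:
both triangles are right-angled (at Z and O respectively), hypotenuse XY = MN = 15, and leg YZ = NO = 5
This matches the HL congruence theorem.
The hypotenuse and one leg of two right triangles are equal (Hypotenuse-Leg).

HL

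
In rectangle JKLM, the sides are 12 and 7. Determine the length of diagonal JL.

Using the Pythagorean theorem:
d² = 12² + 7² = 144 + 49 = 193
d = sqrt(193)

sqrt(193)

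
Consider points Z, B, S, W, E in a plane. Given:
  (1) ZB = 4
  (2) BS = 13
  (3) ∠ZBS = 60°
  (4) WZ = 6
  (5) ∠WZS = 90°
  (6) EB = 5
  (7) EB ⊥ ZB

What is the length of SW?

Step 1: By the law of cosines on triangle ZBS: ZS² = 4² + 13² − 2·4·13·cos(60°) = 133, so ZS = √133.
Step 2: By the law of cosines on triangle SZW: SW² = √133² + 6² − 2·√133·6·cos(90°) = 169, so SW = 13.

Therefore, the length of SW = 13.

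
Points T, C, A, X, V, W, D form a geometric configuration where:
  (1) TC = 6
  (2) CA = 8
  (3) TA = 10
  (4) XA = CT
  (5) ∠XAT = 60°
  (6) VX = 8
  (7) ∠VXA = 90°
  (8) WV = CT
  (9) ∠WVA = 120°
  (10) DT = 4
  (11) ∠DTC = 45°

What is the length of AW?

From the given relations: XA = CT = 6; WV = CT = 6.
Step 1: By the law of cosines on triangle VXA: VA² = 8² + 6² − 2·8·6·cos(90°) = 100, so VA = 10.
Step 2: By the law of cosines on triangle AVW: AW² = 10² + 6² − 2·10·6·cos(120°) = 196, so AW = 14.

Therefore, the length of AW = 14.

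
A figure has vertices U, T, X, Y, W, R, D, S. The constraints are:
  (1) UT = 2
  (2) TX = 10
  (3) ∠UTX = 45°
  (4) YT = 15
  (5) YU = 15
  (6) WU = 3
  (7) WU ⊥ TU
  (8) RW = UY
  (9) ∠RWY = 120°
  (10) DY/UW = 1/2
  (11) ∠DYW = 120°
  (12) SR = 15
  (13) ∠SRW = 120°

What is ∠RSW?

From the given relations: RW = UY = 15.
Step 1: By the law of cosines on triangle SRW: SW² = 15² + 15² − 2·15·15·cos(120°) = 675, so SW = 15·√3.
Step 2: By the inverse law of cosines on triangle RSW: cos(∠RSW) = (15² + (15·√3)² − 15²) / (2·15·15·√3) = 675/779.42 = 0.866, so ∠RSW = 30°.

Therefore, the measure of angle ∠RSW = 30°.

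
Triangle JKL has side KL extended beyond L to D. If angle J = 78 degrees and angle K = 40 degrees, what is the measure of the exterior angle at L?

By the exterior angle theorem, an exterior angle of a triangle equals the sum of the two remote interior angles.
Exterior angle = angle J + angle K
Exterior angle = 78 + 40 = 118 degrees

118 degrees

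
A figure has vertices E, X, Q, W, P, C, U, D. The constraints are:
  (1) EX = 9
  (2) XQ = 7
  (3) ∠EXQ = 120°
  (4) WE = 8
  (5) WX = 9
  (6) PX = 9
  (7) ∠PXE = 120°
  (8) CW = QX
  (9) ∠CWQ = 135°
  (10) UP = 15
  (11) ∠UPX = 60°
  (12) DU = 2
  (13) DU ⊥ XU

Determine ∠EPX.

Step 1: By the law of cosines on triangle PXE: PE² = 9² + 9² − 2·9·9·cos(120°) = 243, so PE = 9·√3.
Step 2: By the inverse law of cosines on triangle EPX: cos(∠EPX) = ((9·√3)² + 9² − 9²) / (2·9·√3·9) = 243/280.59 = 0.866, so ∠EPX = 30°.

Therefore, the measure of angle ∠EPX = 30°.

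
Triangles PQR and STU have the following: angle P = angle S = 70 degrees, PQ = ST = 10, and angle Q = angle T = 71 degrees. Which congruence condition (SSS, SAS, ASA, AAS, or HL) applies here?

The given information matches ASA: Two pairs of corresponding angles and the included side are equal (Angle-Side-Angle).

ASA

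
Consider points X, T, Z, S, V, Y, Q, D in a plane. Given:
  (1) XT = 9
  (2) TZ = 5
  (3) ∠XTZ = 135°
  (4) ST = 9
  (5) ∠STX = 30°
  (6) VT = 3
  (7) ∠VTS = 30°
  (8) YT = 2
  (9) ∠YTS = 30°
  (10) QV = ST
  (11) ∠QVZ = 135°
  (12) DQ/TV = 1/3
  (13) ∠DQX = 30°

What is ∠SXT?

Step 1: By the law of cosines on triangle XTS: XS² = 9² + 9² − 2·9·9·cos(30°) = 21.7, so XS ≈ 4.66.
Step 2: By the inverse law of cosines on triangle SXT: cos(∠SXT) = (4.66² + 9² − 9²) / (2·4.66·9) = 21.7/83.86 = 0.2588, so ∠SXT = 75°.

Therefore, the measure of angle ∠SXT = 75°.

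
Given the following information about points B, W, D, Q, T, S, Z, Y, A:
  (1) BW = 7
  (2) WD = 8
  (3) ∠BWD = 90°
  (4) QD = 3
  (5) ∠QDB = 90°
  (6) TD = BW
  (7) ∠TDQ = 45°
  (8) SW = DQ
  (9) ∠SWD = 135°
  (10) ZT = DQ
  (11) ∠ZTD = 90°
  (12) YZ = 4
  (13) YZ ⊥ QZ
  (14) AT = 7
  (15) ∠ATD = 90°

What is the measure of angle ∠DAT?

From the given relations: TD = BW = 7.
Step 1: By the law of cosines on triangle ATD: AD² = 7² + 7² − 2·7·7·cos(90°) = 98, so AD = 7·√2.
Step 2: By the inverse law of cosines on triangle DAT: cos(∠DAT) = ((7·√2)² + 7² − 7²) / (2·7·√2·7) = 98/138.59 = 0.7071, so ∠DAT = 45°.

Therefore, the measure of angle ∠DAT = 45°.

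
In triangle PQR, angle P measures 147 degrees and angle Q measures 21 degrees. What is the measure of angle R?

angle R = 180 - 147 - 21 = 12 degrees.

12 degrees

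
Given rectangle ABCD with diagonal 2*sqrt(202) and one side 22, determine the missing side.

The diagonal of a rectangle forms a right triangle with the two sides.
Rearranging the Pythagorean theorem: missing side = sqrt(d^2 - known^2).
= sqrt(808 - 484) = sqrt(324) = 18.

18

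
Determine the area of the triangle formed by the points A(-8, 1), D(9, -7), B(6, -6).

Shoelace: Area = (1/2)|-8(-7--6) + 9(-6-1) + 6(1--7)| = (1/2)(7) = 7/2

7/2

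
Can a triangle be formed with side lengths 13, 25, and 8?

No.
The triangle inequality is violated: 13 + 8 = 21 ≤ 25.
These lengths cannot form a triangle.

No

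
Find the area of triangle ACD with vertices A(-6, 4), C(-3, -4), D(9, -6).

Using the Shoelace formula for a triangle:
Area = (1/2)|x0(y1 - y2) + x1(y2 - y0) + x2(y0 - y1)|
Area = (1/2)|-6(-4 - -6) + -3(-6 - 4) + 9(4 - -4)|
Area = (1/2)|-12 + 30 + 72|
Area = (1/2)|90|
Area = (1/2)(90)
Area = 45

45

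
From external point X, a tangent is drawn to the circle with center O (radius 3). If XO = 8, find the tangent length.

tangent = √(d² - r²) = √(8² - 3²) = √(64 - 9) = √55 = sqrt(55)

sqrt(55)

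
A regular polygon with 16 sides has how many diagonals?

Total line segments between 16 vertices = C(16,2) = 120.
Subtract the 16 sides: 120 - 16 = 104 diagonals.

104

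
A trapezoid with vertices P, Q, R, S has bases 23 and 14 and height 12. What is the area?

A trapezoid's area equals the midsegment times the height.
The midsegment is (23 + 14) / 2 = 37/2.
Area = 37/2 * 12 = 222.

222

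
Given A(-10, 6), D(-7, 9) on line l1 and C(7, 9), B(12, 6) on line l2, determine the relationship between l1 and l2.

Slope of line 1: m1 = (9 - 6)/(-7 - -10) = 3/3 = 1
Slope of line 2: m2 = (6 - 9)/(12 - 7) = -3/5 = -3/5
m1 != m2 and m1*m2 = -3/5 != -1. Neither.

Neither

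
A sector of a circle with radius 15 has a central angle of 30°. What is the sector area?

Sector area = π(15²)(1/12) = 75*pi/4

75*pi/4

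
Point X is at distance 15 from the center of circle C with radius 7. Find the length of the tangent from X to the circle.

Let T be the point of tangency. Then CT ⊥ XT (radius ⊥ tangent).
In right triangle CTX: CX² = CT² + XT²
15² = 7² + XT²
XT² = 176, XT = 4*sqrt(11)

4*sqrt(11)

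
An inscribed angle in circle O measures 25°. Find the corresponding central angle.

Central angle = 2 × 25° = 50° (inscribed angle theorem).

50°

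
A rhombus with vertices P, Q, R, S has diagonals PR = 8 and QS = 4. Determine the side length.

The diagonals of a rhombus bisect each other at right angles.
Half-diagonals: 8/2 = 4 and 4/2 = 2
side = sqrt(4^2 + 2^2)
side = sqrt(16 + 4)
side = sqrt(20) = 2*sqrt(5)

2*sqrt(5)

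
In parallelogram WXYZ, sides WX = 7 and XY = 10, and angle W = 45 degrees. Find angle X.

Consecutive angles are supplementary: angle X = 180 - 45 = 135 degrees.

135 degrees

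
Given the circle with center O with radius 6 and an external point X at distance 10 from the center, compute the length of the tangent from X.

tangent = √(d² - r²) = √(10² - 6²) = √(100 - 36) = √64 = 8

8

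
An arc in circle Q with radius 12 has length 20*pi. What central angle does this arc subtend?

θ = 360 × 20*pi / (2π × 12) = 300° (rearranging arc length formula).

300°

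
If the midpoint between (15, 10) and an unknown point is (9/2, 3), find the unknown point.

Using the midpoint formula: M = ((x1 + x2)/2, (y1 + y2)/2)
We know M = (9/2, 3) and C = (15, 10)
For x: 9/2 = (15 + x2)/2, so x2 = 2*9/2 - 15 = -6
For y: 3 = (10 + y2)/2, so y2 = 2*3 - 10 = -4
B = (-6, -4)

(-6, -4)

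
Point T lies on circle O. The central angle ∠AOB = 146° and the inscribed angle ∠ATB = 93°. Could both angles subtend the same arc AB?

By the inscribed angle theorem, the inscribed angle for a central angle of 146° should be 146° / 2 = 73°.
The given inscribed angle is 93°, which does not equal 73°.
Therefore, no, they do not correspond to the same arc.

No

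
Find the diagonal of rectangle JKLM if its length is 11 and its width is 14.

A rectangle's diagonal splits it into two right triangles, with the diagonal as the hypotenuse.
By the Pythagorean theorem, d^2 = 11^2 + 14^2 = 317.
Therefore d = sqrt(317).

sqrt(317)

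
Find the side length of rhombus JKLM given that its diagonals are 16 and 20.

The diagonals of a rhombus bisect each other at right angles.
Half-diagonals: 16/2 = 8 and 20/2 = 10
side = sqrt(8^2 + 10^2)
side = sqrt(64 + 100)
side = sqrt(164) = 2*sqrt(41)

2*sqrt(41)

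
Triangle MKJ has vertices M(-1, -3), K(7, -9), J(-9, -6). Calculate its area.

The Shoelace formula computes the area from vertex coordinates by summing cross products.
For vertices (-1,-3), (7,-9), (-9,-6):
Signed sum = -1*-9 - 7*-3 + 7*-6 - -9*-9 + -9*-3 - -1*-6
= 30 + -123 + 21 = -72
Area = (1/2)|-72| = 36.

36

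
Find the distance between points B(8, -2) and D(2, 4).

d = sqrt((2 - 8)^2 + (4 - -2)^2)
d = sqrt(-6^2 + 6^2)
d = sqrt(36 + 36)
d = sqrt(72) = 6*sqrt(2)

6*sqrt(2)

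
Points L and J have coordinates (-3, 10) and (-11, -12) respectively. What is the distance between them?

The horizontal distance is |-11 - -3| = 8 and the vertical distance is |-12 - 10| = 22.
By the Pythagorean theorem, d = sqrt(8^2 + 22^2) = sqrt(548) = 2*sqrt(137).

2*sqrt(137)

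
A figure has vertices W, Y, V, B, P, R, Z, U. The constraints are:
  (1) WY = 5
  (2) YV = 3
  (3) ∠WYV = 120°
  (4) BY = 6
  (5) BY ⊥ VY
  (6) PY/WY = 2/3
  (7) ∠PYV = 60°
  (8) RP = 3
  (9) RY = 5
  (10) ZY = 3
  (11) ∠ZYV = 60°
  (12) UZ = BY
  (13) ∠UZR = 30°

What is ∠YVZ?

Step 1: By the law of cosines on triangle VYZ: VZ² = 3² + 3² − 2·3·3·cos(60°) = 9, so VZ = 3.
Step 2: By the inverse law of cosines on triangle YVZ: cos(∠YVZ) = (3² + 3² − 3²) / (2·3·3) = 9/18 = 0.5, so ∠YVZ = 60°.

Therefore, the measure of angle ∠YVZ = 60°.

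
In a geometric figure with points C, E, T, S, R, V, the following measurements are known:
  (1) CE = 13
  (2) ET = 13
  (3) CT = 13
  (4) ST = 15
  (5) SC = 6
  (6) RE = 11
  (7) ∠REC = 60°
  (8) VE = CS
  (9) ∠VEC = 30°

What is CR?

Step 1: By the law of cosines on triangle CER: CR² = 13² + 11² − 2·13·11·cos(60°) = 147, so CR = 7·√3.

Therefore, the length of CR = 7·√3.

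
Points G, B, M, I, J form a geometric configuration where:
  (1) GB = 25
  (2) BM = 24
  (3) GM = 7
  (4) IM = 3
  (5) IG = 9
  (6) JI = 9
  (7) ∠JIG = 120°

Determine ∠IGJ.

Step 1: By the law of cosines on triangle GIJ: GJ² = 9² + 9² − 2·9·9·cos(120°) = 243, so GJ = 9·√3.
Step 2: By the inverse law of cosines on triangle IGJ: cos(∠IGJ) = (9² + (9·√3)² − 9²) / (2·9·9·√3) = 243/280.59 = 0.866, so ∠IGJ = 30°.

Therefore, the measure of angle ∠IGJ = 30°.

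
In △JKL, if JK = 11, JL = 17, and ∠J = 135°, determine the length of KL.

When two sides and the included angle are known, the law of cosines gives the third side.
c^2 = a^2 + b^2 - 2ab cos(C) generalizes the Pythagorean theorem to non-right triangles.
Here: KL^2 = 121 + 289 - 374*(-sqrt(2)/2) = 187*sqrt(2) + 410
KL = sqrt(187*sqrt(2) + 410)

sqrt(187*sqrt(2) + 410)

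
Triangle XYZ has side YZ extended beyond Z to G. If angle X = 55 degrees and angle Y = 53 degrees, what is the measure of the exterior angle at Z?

The interior angle at Z is 180 - 55 - 53 = 72 degrees.
The exterior angle and interior angle at Z are supplementary:
Exterior angle = 180 - 72 = 108 degrees.

108 degrees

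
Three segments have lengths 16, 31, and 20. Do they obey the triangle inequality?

Check all three triangle inequalities:
16 + 31 = 47 > 20 ✓
16 + 20 = 36 > 31 ✓
31 + 20 = 51 > 16 ✓
All conditions hold, so these sides form a valid triangle.

Yes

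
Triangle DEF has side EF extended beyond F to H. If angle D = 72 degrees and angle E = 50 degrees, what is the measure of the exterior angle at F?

By the exterior angle theorem, an exterior angle of a triangle equals the sum of the two remote interior angles.
Exterior angle = angle D + angle E
Exterior angle = 72 + 50 = 122 degrees

122 degrees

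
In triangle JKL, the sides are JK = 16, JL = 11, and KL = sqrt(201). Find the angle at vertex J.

cos(J) = (16² + 11² - (sqrt(201))²) / (2 × 16 × 11) = 1/2, so J = arccos(1/2) = 60°.

60°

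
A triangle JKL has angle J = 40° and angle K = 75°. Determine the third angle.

Let angle L = x. Then 40 + 75 + x = 180.
x = 180 - 115 = 65 degrees.

65 degrees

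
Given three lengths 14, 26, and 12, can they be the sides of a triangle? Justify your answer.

Check the triangle inequality: 14 + 12 = 26 ≤ 26.
Since the sum of two sides does not exceed the third, no triangle can be formed.

No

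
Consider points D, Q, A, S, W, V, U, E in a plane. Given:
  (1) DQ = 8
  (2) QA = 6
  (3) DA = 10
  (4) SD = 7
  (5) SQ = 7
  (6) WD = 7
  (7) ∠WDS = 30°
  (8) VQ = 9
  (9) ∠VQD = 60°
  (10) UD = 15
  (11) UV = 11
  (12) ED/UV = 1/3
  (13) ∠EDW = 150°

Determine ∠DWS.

Step 1: By the law of cosines on triangle WDS: WS² = 7² + 7² − 2·7·7·cos(30°) = 13.13, so WS ≈ 3.62.
Step 2: By the inverse law of cosines on triangle DWS: cos(∠DWS) = (7² + 3.62² − 7²) / (2·7·3.62) = 13.13/50.73 = 0.2588, so ∠DWS = 75°.

Therefore, the measure of angle ∠DWS = 75°.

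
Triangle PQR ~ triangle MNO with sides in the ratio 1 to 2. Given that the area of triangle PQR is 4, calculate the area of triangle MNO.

Area ratio = (1/2)^2 = 1/4. Area of MNO = 4 * 4/1 = 16.

16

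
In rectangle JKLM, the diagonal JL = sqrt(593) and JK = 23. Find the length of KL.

The diagonal of a rectangle forms a right triangle with the two sides.
Rearranging the Pythagorean theorem: missing side = sqrt(d^2 - known^2).
= sqrt(593 - 529) = sqrt(64) = 8.

8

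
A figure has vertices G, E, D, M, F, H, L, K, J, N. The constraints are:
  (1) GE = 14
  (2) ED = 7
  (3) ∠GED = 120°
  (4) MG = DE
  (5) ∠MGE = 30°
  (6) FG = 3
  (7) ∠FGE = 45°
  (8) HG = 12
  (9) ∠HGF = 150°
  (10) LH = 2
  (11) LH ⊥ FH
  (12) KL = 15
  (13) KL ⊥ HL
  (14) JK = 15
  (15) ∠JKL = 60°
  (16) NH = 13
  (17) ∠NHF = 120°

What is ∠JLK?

Step 1: By the law of cosines on triangle LKJ: LJ² = 15² + 15² − 2·15·15·cos(60°) = 225, so LJ = 15.
Step 2: By the inverse law of cosines on triangle JLK: cos(∠JLK) = (15² + 15² − 15²) / (2·15·15) = 225/450 = 0.5, so ∠JLK = 60°.

Therefore, the measure of angle ∠JLK = 60°.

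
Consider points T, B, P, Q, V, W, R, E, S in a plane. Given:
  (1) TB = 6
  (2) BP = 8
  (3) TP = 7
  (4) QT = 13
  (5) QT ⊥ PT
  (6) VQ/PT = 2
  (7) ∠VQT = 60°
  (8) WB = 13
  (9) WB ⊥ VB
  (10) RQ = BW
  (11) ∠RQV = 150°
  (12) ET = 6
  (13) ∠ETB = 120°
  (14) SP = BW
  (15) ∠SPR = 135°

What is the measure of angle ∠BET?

Step 1: By the law of cosines on triangle ETB: EB² = 6² + 6² − 2·6·6·cos(120°) = 108, so EB = 6·√3.
Step 2: By the inverse law of cosines on triangle BET: cos(∠BET) = ((6·√3)² + 6² − 6²) / (2·6·√3·6) = 108/124.71 = 0.866, so ∠BET = 30°.

Therefore, the measure of angle ∠BET = 30°.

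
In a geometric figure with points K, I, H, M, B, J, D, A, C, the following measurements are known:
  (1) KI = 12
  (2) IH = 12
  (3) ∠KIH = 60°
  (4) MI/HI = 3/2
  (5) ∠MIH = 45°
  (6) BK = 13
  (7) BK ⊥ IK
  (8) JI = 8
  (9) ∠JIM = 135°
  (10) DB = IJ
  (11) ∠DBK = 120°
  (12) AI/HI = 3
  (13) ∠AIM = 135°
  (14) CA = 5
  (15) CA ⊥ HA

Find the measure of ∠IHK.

Step 1: By the law of cosines on triangle HIK: HK² = 12² + 12² − 2·12·12·cos(60°) = 144, so HK = 12.
Step 2: By the inverse law of cosines on triangle IHK: cos(∠IHK) = (12² + 12² − 12²) / (2·12·12) = 144/288 = 0.5, so ∠IHK = 60°.

Therefore, the measure of angle ∠IHK = 60°.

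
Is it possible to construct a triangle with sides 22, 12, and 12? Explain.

Sort the sides: 12, 12, 22.
It suffices to check that the sum of the two smallest exceeds the largest:
12 + 12 = 24 > 22. ✓
Yes, a valid triangle can be formed.

Yes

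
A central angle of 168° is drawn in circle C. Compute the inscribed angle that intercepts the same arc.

By the inscribed angle theorem, the inscribed angle is half the central angle.
Inscribed angle = 168° / 2 = 84°

84°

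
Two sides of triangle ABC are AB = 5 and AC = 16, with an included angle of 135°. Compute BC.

By the law of cosines: BC^2 = AB^2 + AC^2 - 2*AB*AC*cos(A)
BC^2 = 5^2 + 16^2 - 2*5*16*cos(135°)
BC^2 = 25 + 256 - 160*(-sqrt(2)/2)
BC^2 = 80*sqrt(2) + 281
BC = sqrt(80*sqrt(2) + 281)

sqrt(80*sqrt(2) + 281)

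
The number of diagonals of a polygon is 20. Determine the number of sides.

Using d = n(n - 3)/2, we solve 20 = n(n - 3)/2.
So n(n - 3) = 40.
Testing n = 8: 8 * 5 = 40 = 40. Correct.
The polygon has 8 sides.

8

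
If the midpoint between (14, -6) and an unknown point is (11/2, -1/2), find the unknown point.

Using the midpoint formula: M = ((x1 + x2)/2, (y1 + y2)/2)
We know M = (11/2, -1/2) and S = (14, -6)
For x: 11/2 = (14 + x2)/2, so x2 = 2*11/2 - 14 = -3
For y: -1/2 = (-6 + y2)/2, so y2 = 2*-1/2 - -6 = 5
R = (-3, 5)

(-3, 5)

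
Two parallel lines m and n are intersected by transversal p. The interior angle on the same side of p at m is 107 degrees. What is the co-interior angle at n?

Co-interior angles (same-side interior) formed by parallel lines and a transversal are supplementary (sum to 180 degrees).
The given angle is 107 degrees.
The co-interior angle = 180 - 107 = 73 degrees.

73 degrees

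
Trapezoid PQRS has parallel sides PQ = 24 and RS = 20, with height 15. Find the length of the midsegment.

The midsegment (median) of a trapezoid connects the midpoints of the non-parallel sides.
Its length is the average of the two bases: (24 + 20) / 2 = 22.

22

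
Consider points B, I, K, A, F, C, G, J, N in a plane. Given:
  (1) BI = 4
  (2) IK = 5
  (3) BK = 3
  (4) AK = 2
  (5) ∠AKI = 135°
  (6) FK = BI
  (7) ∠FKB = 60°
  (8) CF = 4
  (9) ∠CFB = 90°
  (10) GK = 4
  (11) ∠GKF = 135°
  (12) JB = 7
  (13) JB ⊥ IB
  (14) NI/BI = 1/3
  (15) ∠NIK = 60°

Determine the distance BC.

From the given relations: FK = BI = 4.
Step 1: By the law of cosines on triangle BKF: BF² = 3² + 4² − 2·3·4·cos(60°) = 13, so BF = √13.
Step 2: By the law of cosines on triangle BFC: BC² = √13² + 4² − 2·√13·4·cos(90°) = 29, so BC = √29.

Therefore, the length of BC = √29.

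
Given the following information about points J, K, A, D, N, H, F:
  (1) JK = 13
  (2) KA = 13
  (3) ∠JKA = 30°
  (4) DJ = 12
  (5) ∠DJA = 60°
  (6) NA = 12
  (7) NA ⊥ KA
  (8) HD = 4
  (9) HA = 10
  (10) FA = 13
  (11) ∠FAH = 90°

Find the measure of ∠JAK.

Step 1: By the law of cosines on triangle AKJ: AJ² = 13² + 13² − 2·13·13·cos(30°) = 45.28, so AJ ≈ 6.73.
Step 2: By the inverse law of cosines on triangle JAK: cos(∠JAK) = (6.73² + 13² − 13²) / (2·6.73·13) = 45.28/174.96 = 0.2588, so ∠JAK = 75°.

Therefore, the measure of angle ∠JAK = 75°.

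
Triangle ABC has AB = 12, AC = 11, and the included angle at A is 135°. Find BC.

By the law of cosines: BC^2 = AB^2 + AC^2 - 2*AB*AC*cos(A)
BC^2 = 12^2 + 11^2 - 2*12*11*cos(135°)
BC^2 = 144 + 121 - 264*(-sqrt(2)/2)
BC^2 = 132*sqrt(2) + 265
BC = sqrt(132*sqrt(2) + 265)

sqrt(132*sqrt(2) + 265)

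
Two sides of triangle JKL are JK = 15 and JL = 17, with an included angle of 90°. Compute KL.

The included angle is 90°, so the triangle is right-angled at J. The opposite side KL is the hypotenuse.
By the Pythagorean theorem: KL = sqrt(15^2 + 17^2) = sqrt(514) = sqrt(514).

sqrt(514)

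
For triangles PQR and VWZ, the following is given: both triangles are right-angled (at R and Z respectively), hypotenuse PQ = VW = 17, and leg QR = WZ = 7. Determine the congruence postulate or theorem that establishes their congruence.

The given information matches HL: The hypotenuse and one leg of two right triangles are equal (Hypotenuse-Leg).

HL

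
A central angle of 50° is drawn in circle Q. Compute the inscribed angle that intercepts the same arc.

An inscribed angle intercepts an arc from a point on the circle, while the central angle intercepts the same arc from the center.
The inscribed angle is always half the central angle: 50° / 2 = 25°.

25°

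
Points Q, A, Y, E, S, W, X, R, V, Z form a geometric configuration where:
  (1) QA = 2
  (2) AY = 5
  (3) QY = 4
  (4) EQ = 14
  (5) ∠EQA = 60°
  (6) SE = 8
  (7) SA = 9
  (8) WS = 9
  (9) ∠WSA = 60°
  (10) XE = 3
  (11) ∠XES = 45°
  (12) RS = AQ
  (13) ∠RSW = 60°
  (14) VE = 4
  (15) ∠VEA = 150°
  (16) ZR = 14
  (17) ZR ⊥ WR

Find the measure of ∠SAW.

Step 1: By the law of cosines on triangle ASW: AW² = 9² + 9² − 2·9·9·cos(60°) = 81, so AW = 9.
Step 2: By the inverse law of cosines on triangle SAW: cos(∠SAW) = (9² + 9² − 9²) / (2·9·9) = 81/162 = 0.5, so ∠SAW = 60°.

Therefore, the measure of angle ∠SAW = 60°.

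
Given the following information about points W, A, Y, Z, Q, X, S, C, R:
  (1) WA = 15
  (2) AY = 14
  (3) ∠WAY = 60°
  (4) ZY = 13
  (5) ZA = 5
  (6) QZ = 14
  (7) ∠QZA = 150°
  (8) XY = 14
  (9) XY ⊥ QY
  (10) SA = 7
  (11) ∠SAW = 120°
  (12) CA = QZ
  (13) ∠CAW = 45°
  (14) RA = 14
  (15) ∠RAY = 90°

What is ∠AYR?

Step 1: By the law of cosines on triangle YAR: YR² = 14² + 14² − 2·14·14·cos(90°) = 392, so YR = 14·√2.
Step 2: By the inverse law of cosines on triangle AYR: cos(∠AYR) = (14² + (14·√2)² − 14²) / (2·14·14·√2) = 392/554.37 = 0.7071, so ∠AYR = 45°.

Therefore, the measure of angle ∠AYR = 45°.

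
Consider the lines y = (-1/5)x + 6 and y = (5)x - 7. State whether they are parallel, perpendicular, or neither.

Slope of line 1: m1 = -1/5
Slope of line 2: m2 = 5
m1 * m2 = (-1/5) * (5) = -1 = -1, so the lines are perpendicular.

Perpendicular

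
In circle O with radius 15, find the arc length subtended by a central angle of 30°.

Arc length = 2π(15)(1/12) = 5*pi/2

5*pi/2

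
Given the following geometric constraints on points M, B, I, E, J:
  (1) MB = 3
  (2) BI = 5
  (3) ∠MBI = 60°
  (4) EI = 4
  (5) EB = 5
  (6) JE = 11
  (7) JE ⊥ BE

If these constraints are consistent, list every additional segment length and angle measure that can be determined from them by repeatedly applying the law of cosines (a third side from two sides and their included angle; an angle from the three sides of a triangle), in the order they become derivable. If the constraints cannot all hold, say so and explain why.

The constraints are consistent. Derivable facts, in order:
After 1 step:
- BJ = √146
- MI = √19
- ∠BEI = 66.42°
- ∠BIE = 66.42°
- ∠EBI = 47.16°
After 2 steps:
- ∠BIM = 36.59°
- ∠BJE = 24.44°
- ∠BMI = 83.41°
- ∠EBJ = 65.56°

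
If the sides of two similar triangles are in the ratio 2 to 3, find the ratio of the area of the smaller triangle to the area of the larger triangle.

Area ratio = (side ratio)^2 = (2/3)^2 = 4:9.

4:9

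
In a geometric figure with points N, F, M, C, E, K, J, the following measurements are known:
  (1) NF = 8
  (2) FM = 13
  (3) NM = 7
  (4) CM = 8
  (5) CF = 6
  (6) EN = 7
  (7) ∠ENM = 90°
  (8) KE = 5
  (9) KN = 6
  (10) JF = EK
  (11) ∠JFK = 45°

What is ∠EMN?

Step 1: By the law of cosines on triangle MNE: ME² = 7² + 7² − 2·7·7·cos(90°) = 98, so ME = 7·√2.
Step 2: By the inverse law of cosines on triangle EMN: cos(∠EMN) = ((7·√2)² + 7² − 7²) / (2·7·√2·7) = 98/138.59 = 0.7071, so ∠EMN = 45°.

Therefore, the measure of angle ∠EMN = 45°.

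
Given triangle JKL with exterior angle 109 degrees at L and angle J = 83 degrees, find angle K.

The exterior angle theorem states that an exterior angle equals the sum of the two non-adjacent interior angles.
So 109 = 83 + angle K, which gives angle K = 109 - 83 = 26 degrees.

26 degrees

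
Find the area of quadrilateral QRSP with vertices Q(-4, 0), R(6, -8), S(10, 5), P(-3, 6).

The Shoelace formula works by pairing each vertex with the next (cycling back to the first).
For each pair, compute x_i*y_(i+1) - x_(i+1)*y_i:
  (-4*-8 - 6*0) = 32
  (6*5 - 10*-8) = 110
  (10*6 - -3*5) = 75
  (-3*0 - -4*6) = 24
Taking half the absolute value of the total: Area = (1/2)(241) = 241/2.

241/2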